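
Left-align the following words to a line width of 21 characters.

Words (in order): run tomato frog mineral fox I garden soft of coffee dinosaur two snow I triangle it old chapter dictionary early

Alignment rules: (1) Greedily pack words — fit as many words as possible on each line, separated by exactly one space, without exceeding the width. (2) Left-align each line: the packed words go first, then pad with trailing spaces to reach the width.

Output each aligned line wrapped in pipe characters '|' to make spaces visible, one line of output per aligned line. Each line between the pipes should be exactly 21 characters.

Answer: |run tomato frog      |
|mineral fox I garden |
|soft of coffee       |
|dinosaur two snow I  |
|triangle it old      |
|chapter dictionary   |
|early                |

Derivation:
Line 1: ['run', 'tomato', 'frog'] (min_width=15, slack=6)
Line 2: ['mineral', 'fox', 'I', 'garden'] (min_width=20, slack=1)
Line 3: ['soft', 'of', 'coffee'] (min_width=14, slack=7)
Line 4: ['dinosaur', 'two', 'snow', 'I'] (min_width=19, slack=2)
Line 5: ['triangle', 'it', 'old'] (min_width=15, slack=6)
Line 6: ['chapter', 'dictionary'] (min_width=18, slack=3)
Line 7: ['early'] (min_width=5, slack=16)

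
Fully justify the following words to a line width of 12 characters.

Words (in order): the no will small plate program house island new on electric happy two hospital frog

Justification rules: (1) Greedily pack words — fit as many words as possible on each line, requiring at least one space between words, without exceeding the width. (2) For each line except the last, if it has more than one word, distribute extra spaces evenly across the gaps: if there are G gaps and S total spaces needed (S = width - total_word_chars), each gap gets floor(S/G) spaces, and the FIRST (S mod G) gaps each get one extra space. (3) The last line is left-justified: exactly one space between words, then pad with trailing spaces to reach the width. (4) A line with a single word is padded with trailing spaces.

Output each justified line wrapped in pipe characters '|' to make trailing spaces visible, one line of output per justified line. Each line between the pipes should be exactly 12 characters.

Line 1: ['the', 'no', 'will'] (min_width=11, slack=1)
Line 2: ['small', 'plate'] (min_width=11, slack=1)
Line 3: ['program'] (min_width=7, slack=5)
Line 4: ['house', 'island'] (min_width=12, slack=0)
Line 5: ['new', 'on'] (min_width=6, slack=6)
Line 6: ['electric'] (min_width=8, slack=4)
Line 7: ['happy', 'two'] (min_width=9, slack=3)
Line 8: ['hospital'] (min_width=8, slack=4)
Line 9: ['frog'] (min_width=4, slack=8)

Answer: |the  no will|
|small  plate|
|program     |
|house island|
|new       on|
|electric    |
|happy    two|
|hospital    |
|frog        |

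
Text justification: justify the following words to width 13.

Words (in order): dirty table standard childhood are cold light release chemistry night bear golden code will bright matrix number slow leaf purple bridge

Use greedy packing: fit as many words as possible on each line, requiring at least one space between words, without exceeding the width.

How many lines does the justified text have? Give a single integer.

Line 1: ['dirty', 'table'] (min_width=11, slack=2)
Line 2: ['standard'] (min_width=8, slack=5)
Line 3: ['childhood', 'are'] (min_width=13, slack=0)
Line 4: ['cold', 'light'] (min_width=10, slack=3)
Line 5: ['release'] (min_width=7, slack=6)
Line 6: ['chemistry'] (min_width=9, slack=4)
Line 7: ['night', 'bear'] (min_width=10, slack=3)
Line 8: ['golden', 'code'] (min_width=11, slack=2)
Line 9: ['will', 'bright'] (min_width=11, slack=2)
Line 10: ['matrix', 'number'] (min_width=13, slack=0)
Line 11: ['slow', 'leaf'] (min_width=9, slack=4)
Line 12: ['purple', 'bridge'] (min_width=13, slack=0)
Total lines: 12

Answer: 12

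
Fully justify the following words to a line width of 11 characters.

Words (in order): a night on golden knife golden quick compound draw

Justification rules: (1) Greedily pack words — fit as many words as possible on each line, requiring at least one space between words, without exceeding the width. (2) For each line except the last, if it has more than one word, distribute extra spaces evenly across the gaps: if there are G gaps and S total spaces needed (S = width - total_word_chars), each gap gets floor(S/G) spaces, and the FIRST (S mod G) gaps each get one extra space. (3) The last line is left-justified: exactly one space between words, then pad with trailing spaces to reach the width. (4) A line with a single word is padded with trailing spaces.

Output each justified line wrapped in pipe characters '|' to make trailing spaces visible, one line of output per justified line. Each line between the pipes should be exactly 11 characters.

Line 1: ['a', 'night', 'on'] (min_width=10, slack=1)
Line 2: ['golden'] (min_width=6, slack=5)
Line 3: ['knife'] (min_width=5, slack=6)
Line 4: ['golden'] (min_width=6, slack=5)
Line 5: ['quick'] (min_width=5, slack=6)
Line 6: ['compound'] (min_width=8, slack=3)
Line 7: ['draw'] (min_width=4, slack=7)

Answer: |a  night on|
|golden     |
|knife      |
|golden     |
|quick      |
|compound   |
|draw       |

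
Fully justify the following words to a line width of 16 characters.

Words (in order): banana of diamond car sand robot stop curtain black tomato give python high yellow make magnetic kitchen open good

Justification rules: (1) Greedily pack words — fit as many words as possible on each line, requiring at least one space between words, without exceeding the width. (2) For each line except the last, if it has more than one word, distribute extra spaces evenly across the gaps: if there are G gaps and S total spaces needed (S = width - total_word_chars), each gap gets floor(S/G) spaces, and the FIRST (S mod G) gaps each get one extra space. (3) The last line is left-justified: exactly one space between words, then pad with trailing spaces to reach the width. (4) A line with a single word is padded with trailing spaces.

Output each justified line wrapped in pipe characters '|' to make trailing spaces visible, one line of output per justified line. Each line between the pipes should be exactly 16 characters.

Answer: |banana        of|
|diamond car sand|
|robot       stop|
|curtain    black|
|tomato      give|
|python      high|
|yellow      make|
|magnetic kitchen|
|open good       |

Derivation:
Line 1: ['banana', 'of'] (min_width=9, slack=7)
Line 2: ['diamond', 'car', 'sand'] (min_width=16, slack=0)
Line 3: ['robot', 'stop'] (min_width=10, slack=6)
Line 4: ['curtain', 'black'] (min_width=13, slack=3)
Line 5: ['tomato', 'give'] (min_width=11, slack=5)
Line 6: ['python', 'high'] (min_width=11, slack=5)
Line 7: ['yellow', 'make'] (min_width=11, slack=5)
Line 8: ['magnetic', 'kitchen'] (min_width=16, slack=0)
Line 9: ['open', 'good'] (min_width=9, slack=7)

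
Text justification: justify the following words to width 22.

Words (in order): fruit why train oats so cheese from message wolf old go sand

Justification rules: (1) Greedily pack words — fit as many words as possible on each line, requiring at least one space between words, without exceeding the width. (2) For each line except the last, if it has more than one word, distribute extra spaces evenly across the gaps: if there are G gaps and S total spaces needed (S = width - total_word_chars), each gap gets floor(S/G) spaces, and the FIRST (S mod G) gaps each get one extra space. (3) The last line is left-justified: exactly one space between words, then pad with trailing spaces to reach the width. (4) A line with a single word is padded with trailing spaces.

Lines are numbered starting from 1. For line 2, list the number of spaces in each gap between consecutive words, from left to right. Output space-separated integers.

Line 1: ['fruit', 'why', 'train', 'oats'] (min_width=20, slack=2)
Line 2: ['so', 'cheese', 'from', 'message'] (min_width=22, slack=0)
Line 3: ['wolf', 'old', 'go', 'sand'] (min_width=16, slack=6)

Answer: 1 1 1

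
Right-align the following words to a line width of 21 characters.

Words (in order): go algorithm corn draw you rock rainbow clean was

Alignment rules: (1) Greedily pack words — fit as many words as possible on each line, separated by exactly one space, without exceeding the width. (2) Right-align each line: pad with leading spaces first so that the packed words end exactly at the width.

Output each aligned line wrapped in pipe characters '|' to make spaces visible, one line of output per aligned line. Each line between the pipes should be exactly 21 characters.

Answer: |    go algorithm corn|
|draw you rock rainbow|
|            clean was|

Derivation:
Line 1: ['go', 'algorithm', 'corn'] (min_width=17, slack=4)
Line 2: ['draw', 'you', 'rock', 'rainbow'] (min_width=21, slack=0)
Line 3: ['clean', 'was'] (min_width=9, slack=12)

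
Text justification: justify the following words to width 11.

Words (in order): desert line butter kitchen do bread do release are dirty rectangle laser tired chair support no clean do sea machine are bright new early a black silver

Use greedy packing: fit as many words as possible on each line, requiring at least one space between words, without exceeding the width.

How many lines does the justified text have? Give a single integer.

Answer: 16

Derivation:
Line 1: ['desert', 'line'] (min_width=11, slack=0)
Line 2: ['butter'] (min_width=6, slack=5)
Line 3: ['kitchen', 'do'] (min_width=10, slack=1)
Line 4: ['bread', 'do'] (min_width=8, slack=3)
Line 5: ['release', 'are'] (min_width=11, slack=0)
Line 6: ['dirty'] (min_width=5, slack=6)
Line 7: ['rectangle'] (min_width=9, slack=2)
Line 8: ['laser', 'tired'] (min_width=11, slack=0)
Line 9: ['chair'] (min_width=5, slack=6)
Line 10: ['support', 'no'] (min_width=10, slack=1)
Line 11: ['clean', 'do'] (min_width=8, slack=3)
Line 12: ['sea', 'machine'] (min_width=11, slack=0)
Line 13: ['are', 'bright'] (min_width=10, slack=1)
Line 14: ['new', 'early', 'a'] (min_width=11, slack=0)
Line 15: ['black'] (min_width=5, slack=6)
Line 16: ['silver'] (min_width=6, slack=5)
Total lines: 16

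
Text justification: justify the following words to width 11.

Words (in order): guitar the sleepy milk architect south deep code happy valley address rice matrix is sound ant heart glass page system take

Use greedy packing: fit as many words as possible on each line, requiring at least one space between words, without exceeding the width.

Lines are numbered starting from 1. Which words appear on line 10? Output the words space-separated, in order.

Answer: ant heart

Derivation:
Line 1: ['guitar', 'the'] (min_width=10, slack=1)
Line 2: ['sleepy', 'milk'] (min_width=11, slack=0)
Line 3: ['architect'] (min_width=9, slack=2)
Line 4: ['south', 'deep'] (min_width=10, slack=1)
Line 5: ['code', 'happy'] (min_width=10, slack=1)
Line 6: ['valley'] (min_width=6, slack=5)
Line 7: ['address'] (min_width=7, slack=4)
Line 8: ['rice', 'matrix'] (min_width=11, slack=0)
Line 9: ['is', 'sound'] (min_width=8, slack=3)
Line 10: ['ant', 'heart'] (min_width=9, slack=2)
Line 11: ['glass', 'page'] (min_width=10, slack=1)
Line 12: ['system', 'take'] (min_width=11, slack=0)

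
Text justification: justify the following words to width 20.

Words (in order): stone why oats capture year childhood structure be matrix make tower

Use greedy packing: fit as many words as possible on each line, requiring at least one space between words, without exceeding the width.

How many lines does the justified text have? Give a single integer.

Line 1: ['stone', 'why', 'oats'] (min_width=14, slack=6)
Line 2: ['capture', 'year'] (min_width=12, slack=8)
Line 3: ['childhood', 'structure'] (min_width=19, slack=1)
Line 4: ['be', 'matrix', 'make', 'tower'] (min_width=20, slack=0)
Total lines: 4

Answer: 4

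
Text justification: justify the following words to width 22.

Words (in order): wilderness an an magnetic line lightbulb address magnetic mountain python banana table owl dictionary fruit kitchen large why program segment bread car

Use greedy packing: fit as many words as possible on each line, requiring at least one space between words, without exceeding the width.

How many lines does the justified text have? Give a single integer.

Line 1: ['wilderness', 'an', 'an'] (min_width=16, slack=6)
Line 2: ['magnetic', 'line'] (min_width=13, slack=9)
Line 3: ['lightbulb', 'address'] (min_width=17, slack=5)
Line 4: ['magnetic', 'mountain'] (min_width=17, slack=5)
Line 5: ['python', 'banana', 'table'] (min_width=19, slack=3)
Line 6: ['owl', 'dictionary', 'fruit'] (min_width=20, slack=2)
Line 7: ['kitchen', 'large', 'why'] (min_width=17, slack=5)
Line 8: ['program', 'segment', 'bread'] (min_width=21, slack=1)
Line 9: ['car'] (min_width=3, slack=19)
Total lines: 9

Answer: 9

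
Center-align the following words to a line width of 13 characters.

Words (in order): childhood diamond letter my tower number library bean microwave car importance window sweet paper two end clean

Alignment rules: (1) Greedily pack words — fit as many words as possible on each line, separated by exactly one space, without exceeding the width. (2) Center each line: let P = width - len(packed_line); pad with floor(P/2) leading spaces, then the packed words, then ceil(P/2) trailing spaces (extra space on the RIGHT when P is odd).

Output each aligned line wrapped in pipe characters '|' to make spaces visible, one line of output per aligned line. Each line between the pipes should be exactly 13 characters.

Answer: |  childhood  |
|   diamond   |
|  letter my  |
|tower number |
|library bean |
|microwave car|
| importance  |
|window sweet |
|paper two end|
|    clean    |

Derivation:
Line 1: ['childhood'] (min_width=9, slack=4)
Line 2: ['diamond'] (min_width=7, slack=6)
Line 3: ['letter', 'my'] (min_width=9, slack=4)
Line 4: ['tower', 'number'] (min_width=12, slack=1)
Line 5: ['library', 'bean'] (min_width=12, slack=1)
Line 6: ['microwave', 'car'] (min_width=13, slack=0)
Line 7: ['importance'] (min_width=10, slack=3)
Line 8: ['window', 'sweet'] (min_width=12, slack=1)
Line 9: ['paper', 'two', 'end'] (min_width=13, slack=0)
Line 10: ['clean'] (min_width=5, slack=8)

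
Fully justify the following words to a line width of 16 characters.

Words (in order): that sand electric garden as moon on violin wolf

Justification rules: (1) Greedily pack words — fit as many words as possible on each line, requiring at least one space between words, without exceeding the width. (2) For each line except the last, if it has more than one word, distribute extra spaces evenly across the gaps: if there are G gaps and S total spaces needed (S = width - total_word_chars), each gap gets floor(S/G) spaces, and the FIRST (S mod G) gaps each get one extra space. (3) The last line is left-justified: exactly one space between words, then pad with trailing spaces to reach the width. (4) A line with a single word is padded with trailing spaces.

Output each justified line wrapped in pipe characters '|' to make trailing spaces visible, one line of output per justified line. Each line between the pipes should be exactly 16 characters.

Answer: |that        sand|
|electric  garden|
|as    moon    on|
|violin wolf     |

Derivation:
Line 1: ['that', 'sand'] (min_width=9, slack=7)
Line 2: ['electric', 'garden'] (min_width=15, slack=1)
Line 3: ['as', 'moon', 'on'] (min_width=10, slack=6)
Line 4: ['violin', 'wolf'] (min_width=11, slack=5)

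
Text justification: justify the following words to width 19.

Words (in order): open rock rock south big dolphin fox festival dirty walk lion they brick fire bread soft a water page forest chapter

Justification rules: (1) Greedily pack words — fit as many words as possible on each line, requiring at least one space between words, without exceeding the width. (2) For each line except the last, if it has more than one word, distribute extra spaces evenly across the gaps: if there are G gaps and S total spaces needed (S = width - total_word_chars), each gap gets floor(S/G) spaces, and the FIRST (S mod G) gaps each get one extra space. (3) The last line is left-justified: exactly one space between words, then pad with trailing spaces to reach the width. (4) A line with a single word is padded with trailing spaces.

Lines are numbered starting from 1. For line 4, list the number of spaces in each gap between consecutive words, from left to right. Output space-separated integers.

Line 1: ['open', 'rock', 'rock'] (min_width=14, slack=5)
Line 2: ['south', 'big', 'dolphin'] (min_width=17, slack=2)
Line 3: ['fox', 'festival', 'dirty'] (min_width=18, slack=1)
Line 4: ['walk', 'lion', 'they'] (min_width=14, slack=5)
Line 5: ['brick', 'fire', 'bread'] (min_width=16, slack=3)
Line 6: ['soft', 'a', 'water', 'page'] (min_width=17, slack=2)
Line 7: ['forest', 'chapter'] (min_width=14, slack=5)

Answer: 4 3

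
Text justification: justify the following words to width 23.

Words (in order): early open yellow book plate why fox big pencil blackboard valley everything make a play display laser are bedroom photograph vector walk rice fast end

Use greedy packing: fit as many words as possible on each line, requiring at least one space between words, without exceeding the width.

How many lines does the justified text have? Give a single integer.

Answer: 8

Derivation:
Line 1: ['early', 'open', 'yellow', 'book'] (min_width=22, slack=1)
Line 2: ['plate', 'why', 'fox', 'big'] (min_width=17, slack=6)
Line 3: ['pencil', 'blackboard'] (min_width=17, slack=6)
Line 4: ['valley', 'everything', 'make'] (min_width=22, slack=1)
Line 5: ['a', 'play', 'display', 'laser'] (min_width=20, slack=3)
Line 6: ['are', 'bedroom', 'photograph'] (min_width=22, slack=1)
Line 7: ['vector', 'walk', 'rice', 'fast'] (min_width=21, slack=2)
Line 8: ['end'] (min_width=3, slack=20)
Total lines: 8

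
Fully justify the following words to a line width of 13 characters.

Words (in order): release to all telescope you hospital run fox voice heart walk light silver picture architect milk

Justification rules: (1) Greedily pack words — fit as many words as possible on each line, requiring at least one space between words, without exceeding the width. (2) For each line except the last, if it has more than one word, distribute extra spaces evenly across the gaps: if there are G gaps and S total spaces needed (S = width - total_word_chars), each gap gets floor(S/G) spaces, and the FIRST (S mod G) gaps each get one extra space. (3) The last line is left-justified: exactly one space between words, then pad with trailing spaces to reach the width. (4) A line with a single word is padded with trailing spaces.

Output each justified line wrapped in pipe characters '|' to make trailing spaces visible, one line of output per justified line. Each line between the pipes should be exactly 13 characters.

Line 1: ['release', 'to'] (min_width=10, slack=3)
Line 2: ['all', 'telescope'] (min_width=13, slack=0)
Line 3: ['you', 'hospital'] (min_width=12, slack=1)
Line 4: ['run', 'fox', 'voice'] (min_width=13, slack=0)
Line 5: ['heart', 'walk'] (min_width=10, slack=3)
Line 6: ['light', 'silver'] (min_width=12, slack=1)
Line 7: ['picture'] (min_width=7, slack=6)
Line 8: ['architect'] (min_width=9, slack=4)
Line 9: ['milk'] (min_width=4, slack=9)

Answer: |release    to|
|all telescope|
|you  hospital|
|run fox voice|
|heart    walk|
|light  silver|
|picture      |
|architect    |
|milk         |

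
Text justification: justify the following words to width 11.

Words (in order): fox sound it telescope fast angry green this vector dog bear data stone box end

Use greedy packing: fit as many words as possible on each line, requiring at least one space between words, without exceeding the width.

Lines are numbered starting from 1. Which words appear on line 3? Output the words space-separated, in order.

Answer: telescope

Derivation:
Line 1: ['fox', 'sound'] (min_width=9, slack=2)
Line 2: ['it'] (min_width=2, slack=9)
Line 3: ['telescope'] (min_width=9, slack=2)
Line 4: ['fast', 'angry'] (min_width=10, slack=1)
Line 5: ['green', 'this'] (min_width=10, slack=1)
Line 6: ['vector', 'dog'] (min_width=10, slack=1)
Line 7: ['bear', 'data'] (min_width=9, slack=2)
Line 8: ['stone', 'box'] (min_width=9, slack=2)
Line 9: ['end'] (min_width=3, slack=8)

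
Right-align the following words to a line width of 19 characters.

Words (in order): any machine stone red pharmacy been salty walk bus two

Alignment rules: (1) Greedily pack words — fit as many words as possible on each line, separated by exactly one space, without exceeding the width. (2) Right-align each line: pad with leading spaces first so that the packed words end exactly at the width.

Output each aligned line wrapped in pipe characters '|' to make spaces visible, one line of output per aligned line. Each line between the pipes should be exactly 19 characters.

Line 1: ['any', 'machine', 'stone'] (min_width=17, slack=2)
Line 2: ['red', 'pharmacy', 'been'] (min_width=17, slack=2)
Line 3: ['salty', 'walk', 'bus', 'two'] (min_width=18, slack=1)

Answer: |  any machine stone|
|  red pharmacy been|
| salty walk bus two|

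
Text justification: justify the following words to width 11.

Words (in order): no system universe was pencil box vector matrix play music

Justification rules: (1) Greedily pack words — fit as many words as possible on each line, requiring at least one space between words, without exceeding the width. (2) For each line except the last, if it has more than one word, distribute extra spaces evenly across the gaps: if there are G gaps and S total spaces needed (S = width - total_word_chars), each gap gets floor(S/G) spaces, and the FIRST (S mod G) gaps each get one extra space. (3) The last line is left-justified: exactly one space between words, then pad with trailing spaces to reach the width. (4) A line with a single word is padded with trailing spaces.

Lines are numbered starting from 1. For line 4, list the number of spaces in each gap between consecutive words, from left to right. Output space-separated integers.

Line 1: ['no', 'system'] (min_width=9, slack=2)
Line 2: ['universe'] (min_width=8, slack=3)
Line 3: ['was', 'pencil'] (min_width=10, slack=1)
Line 4: ['box', 'vector'] (min_width=10, slack=1)
Line 5: ['matrix', 'play'] (min_width=11, slack=0)
Line 6: ['music'] (min_width=5, slack=6)

Answer: 2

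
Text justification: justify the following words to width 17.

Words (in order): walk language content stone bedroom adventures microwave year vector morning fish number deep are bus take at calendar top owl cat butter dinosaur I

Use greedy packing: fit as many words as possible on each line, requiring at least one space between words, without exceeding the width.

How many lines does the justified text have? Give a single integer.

Answer: 11

Derivation:
Line 1: ['walk', 'language'] (min_width=13, slack=4)
Line 2: ['content', 'stone'] (min_width=13, slack=4)
Line 3: ['bedroom'] (min_width=7, slack=10)
Line 4: ['adventures'] (min_width=10, slack=7)
Line 5: ['microwave', 'year'] (min_width=14, slack=3)
Line 6: ['vector', 'morning'] (min_width=14, slack=3)
Line 7: ['fish', 'number', 'deep'] (min_width=16, slack=1)
Line 8: ['are', 'bus', 'take', 'at'] (min_width=15, slack=2)
Line 9: ['calendar', 'top', 'owl'] (min_width=16, slack=1)
Line 10: ['cat', 'butter'] (min_width=10, slack=7)
Line 11: ['dinosaur', 'I'] (min_width=10, slack=7)
Total lines: 11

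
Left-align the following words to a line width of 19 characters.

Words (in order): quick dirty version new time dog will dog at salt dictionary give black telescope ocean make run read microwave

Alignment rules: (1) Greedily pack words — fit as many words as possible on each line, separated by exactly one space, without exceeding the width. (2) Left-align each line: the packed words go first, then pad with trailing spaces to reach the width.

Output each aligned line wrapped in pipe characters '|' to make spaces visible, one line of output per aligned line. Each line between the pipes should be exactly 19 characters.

Line 1: ['quick', 'dirty', 'version'] (min_width=19, slack=0)
Line 2: ['new', 'time', 'dog', 'will'] (min_width=17, slack=2)
Line 3: ['dog', 'at', 'salt'] (min_width=11, slack=8)
Line 4: ['dictionary', 'give'] (min_width=15, slack=4)
Line 5: ['black', 'telescope'] (min_width=15, slack=4)
Line 6: ['ocean', 'make', 'run', 'read'] (min_width=19, slack=0)
Line 7: ['microwave'] (min_width=9, slack=10)

Answer: |quick dirty version|
|new time dog will  |
|dog at salt        |
|dictionary give    |
|black telescope    |
|ocean make run read|
|microwave          |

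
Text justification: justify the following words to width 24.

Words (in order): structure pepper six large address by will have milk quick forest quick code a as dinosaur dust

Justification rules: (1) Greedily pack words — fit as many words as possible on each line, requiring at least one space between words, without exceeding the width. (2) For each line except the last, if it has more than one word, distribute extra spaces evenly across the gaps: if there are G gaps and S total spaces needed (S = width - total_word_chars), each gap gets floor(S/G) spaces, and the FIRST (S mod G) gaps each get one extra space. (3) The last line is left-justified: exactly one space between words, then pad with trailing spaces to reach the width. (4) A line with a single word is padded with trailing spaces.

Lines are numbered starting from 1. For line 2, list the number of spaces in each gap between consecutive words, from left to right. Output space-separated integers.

Line 1: ['structure', 'pepper', 'six'] (min_width=20, slack=4)
Line 2: ['large', 'address', 'by', 'will'] (min_width=21, slack=3)
Line 3: ['have', 'milk', 'quick', 'forest'] (min_width=22, slack=2)
Line 4: ['quick', 'code', 'a', 'as', 'dinosaur'] (min_width=24, slack=0)
Line 5: ['dust'] (min_width=4, slack=20)

Answer: 2 2 2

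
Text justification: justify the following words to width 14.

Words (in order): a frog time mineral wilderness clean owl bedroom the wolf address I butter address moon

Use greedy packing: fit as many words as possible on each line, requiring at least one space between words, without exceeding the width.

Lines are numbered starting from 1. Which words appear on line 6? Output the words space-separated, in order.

Answer: wolf address I

Derivation:
Line 1: ['a', 'frog', 'time'] (min_width=11, slack=3)
Line 2: ['mineral'] (min_width=7, slack=7)
Line 3: ['wilderness'] (min_width=10, slack=4)
Line 4: ['clean', 'owl'] (min_width=9, slack=5)
Line 5: ['bedroom', 'the'] (min_width=11, slack=3)
Line 6: ['wolf', 'address', 'I'] (min_width=14, slack=0)
Line 7: ['butter', 'address'] (min_width=14, slack=0)
Line 8: ['moon'] (min_width=4, slack=10)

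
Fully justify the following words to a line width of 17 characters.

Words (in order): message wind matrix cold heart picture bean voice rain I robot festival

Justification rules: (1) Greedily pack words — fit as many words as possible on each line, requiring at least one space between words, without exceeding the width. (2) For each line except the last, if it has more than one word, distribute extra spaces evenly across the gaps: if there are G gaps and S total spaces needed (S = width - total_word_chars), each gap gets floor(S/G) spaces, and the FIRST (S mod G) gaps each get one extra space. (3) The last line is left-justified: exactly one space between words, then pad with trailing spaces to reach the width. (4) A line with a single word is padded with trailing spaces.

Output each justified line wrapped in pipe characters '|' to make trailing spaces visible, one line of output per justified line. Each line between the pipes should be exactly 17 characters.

Line 1: ['message', 'wind'] (min_width=12, slack=5)
Line 2: ['matrix', 'cold', 'heart'] (min_width=17, slack=0)
Line 3: ['picture', 'bean'] (min_width=12, slack=5)
Line 4: ['voice', 'rain', 'I'] (min_width=12, slack=5)
Line 5: ['robot', 'festival'] (min_width=14, slack=3)

Answer: |message      wind|
|matrix cold heart|
|picture      bean|
|voice    rain   I|
|robot festival   |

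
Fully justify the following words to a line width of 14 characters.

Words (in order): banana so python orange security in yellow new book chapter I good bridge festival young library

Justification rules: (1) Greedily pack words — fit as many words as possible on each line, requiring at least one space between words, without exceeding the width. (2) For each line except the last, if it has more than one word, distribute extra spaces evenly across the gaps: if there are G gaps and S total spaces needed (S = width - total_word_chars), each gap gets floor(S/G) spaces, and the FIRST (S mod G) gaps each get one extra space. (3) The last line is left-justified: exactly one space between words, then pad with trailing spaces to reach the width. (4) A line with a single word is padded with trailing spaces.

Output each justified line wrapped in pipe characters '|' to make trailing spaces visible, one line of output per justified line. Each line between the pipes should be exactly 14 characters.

Line 1: ['banana', 'so'] (min_width=9, slack=5)
Line 2: ['python', 'orange'] (min_width=13, slack=1)
Line 3: ['security', 'in'] (min_width=11, slack=3)
Line 4: ['yellow', 'new'] (min_width=10, slack=4)
Line 5: ['book', 'chapter', 'I'] (min_width=14, slack=0)
Line 6: ['good', 'bridge'] (min_width=11, slack=3)
Line 7: ['festival', 'young'] (min_width=14, slack=0)
Line 8: ['library'] (min_width=7, slack=7)

Answer: |banana      so|
|python  orange|
|security    in|
|yellow     new|
|book chapter I|
|good    bridge|
|festival young|
|library       |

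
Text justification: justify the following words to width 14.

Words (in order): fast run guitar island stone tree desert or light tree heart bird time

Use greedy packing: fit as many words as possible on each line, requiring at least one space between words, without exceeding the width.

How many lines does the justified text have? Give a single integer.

Answer: 7

Derivation:
Line 1: ['fast', 'run'] (min_width=8, slack=6)
Line 2: ['guitar', 'island'] (min_width=13, slack=1)
Line 3: ['stone', 'tree'] (min_width=10, slack=4)
Line 4: ['desert', 'or'] (min_width=9, slack=5)
Line 5: ['light', 'tree'] (min_width=10, slack=4)
Line 6: ['heart', 'bird'] (min_width=10, slack=4)
Line 7: ['time'] (min_width=4, slack=10)
Total lines: 7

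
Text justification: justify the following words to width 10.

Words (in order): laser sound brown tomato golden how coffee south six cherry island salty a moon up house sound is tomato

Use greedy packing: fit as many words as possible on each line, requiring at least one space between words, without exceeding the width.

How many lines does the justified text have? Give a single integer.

Line 1: ['laser'] (min_width=5, slack=5)
Line 2: ['sound'] (min_width=5, slack=5)
Line 3: ['brown'] (min_width=5, slack=5)
Line 4: ['tomato'] (min_width=6, slack=4)
Line 5: ['golden', 'how'] (min_width=10, slack=0)
Line 6: ['coffee'] (min_width=6, slack=4)
Line 7: ['south', 'six'] (min_width=9, slack=1)
Line 8: ['cherry'] (min_width=6, slack=4)
Line 9: ['island'] (min_width=6, slack=4)
Line 10: ['salty', 'a'] (min_width=7, slack=3)
Line 11: ['moon', 'up'] (min_width=7, slack=3)
Line 12: ['house'] (min_width=5, slack=5)
Line 13: ['sound', 'is'] (min_width=8, slack=2)
Line 14: ['tomato'] (min_width=6, slack=4)
Total lines: 14

Answer: 14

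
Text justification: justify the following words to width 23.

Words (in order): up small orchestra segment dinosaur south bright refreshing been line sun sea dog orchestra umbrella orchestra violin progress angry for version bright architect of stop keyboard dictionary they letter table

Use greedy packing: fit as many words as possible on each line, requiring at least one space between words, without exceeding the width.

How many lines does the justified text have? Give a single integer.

Answer: 11

Derivation:
Line 1: ['up', 'small', 'orchestra'] (min_width=18, slack=5)
Line 2: ['segment', 'dinosaur', 'south'] (min_width=22, slack=1)
Line 3: ['bright', 'refreshing', 'been'] (min_width=22, slack=1)
Line 4: ['line', 'sun', 'sea', 'dog'] (min_width=16, slack=7)
Line 5: ['orchestra', 'umbrella'] (min_width=18, slack=5)
Line 6: ['orchestra', 'violin'] (min_width=16, slack=7)
Line 7: ['progress', 'angry', 'for'] (min_width=18, slack=5)
Line 8: ['version', 'bright'] (min_width=14, slack=9)
Line 9: ['architect', 'of', 'stop'] (min_width=17, slack=6)
Line 10: ['keyboard', 'dictionary'] (min_width=19, slack=4)
Line 11: ['they', 'letter', 'table'] (min_width=17, slack=6)
Total lines: 11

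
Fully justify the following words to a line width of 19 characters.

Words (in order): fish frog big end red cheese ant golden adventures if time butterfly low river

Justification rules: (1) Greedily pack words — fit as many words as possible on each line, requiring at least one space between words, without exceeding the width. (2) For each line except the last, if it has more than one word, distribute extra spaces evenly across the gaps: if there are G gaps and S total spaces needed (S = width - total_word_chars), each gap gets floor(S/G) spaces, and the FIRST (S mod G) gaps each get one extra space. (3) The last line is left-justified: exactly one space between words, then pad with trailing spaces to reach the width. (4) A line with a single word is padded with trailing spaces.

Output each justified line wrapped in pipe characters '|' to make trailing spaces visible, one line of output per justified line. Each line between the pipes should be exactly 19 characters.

Line 1: ['fish', 'frog', 'big', 'end'] (min_width=17, slack=2)
Line 2: ['red', 'cheese', 'ant'] (min_width=14, slack=5)
Line 3: ['golden', 'adventures'] (min_width=17, slack=2)
Line 4: ['if', 'time', 'butterfly'] (min_width=17, slack=2)
Line 5: ['low', 'river'] (min_width=9, slack=10)

Answer: |fish  frog  big end|
|red    cheese   ant|
|golden   adventures|
|if  time  butterfly|
|low river          |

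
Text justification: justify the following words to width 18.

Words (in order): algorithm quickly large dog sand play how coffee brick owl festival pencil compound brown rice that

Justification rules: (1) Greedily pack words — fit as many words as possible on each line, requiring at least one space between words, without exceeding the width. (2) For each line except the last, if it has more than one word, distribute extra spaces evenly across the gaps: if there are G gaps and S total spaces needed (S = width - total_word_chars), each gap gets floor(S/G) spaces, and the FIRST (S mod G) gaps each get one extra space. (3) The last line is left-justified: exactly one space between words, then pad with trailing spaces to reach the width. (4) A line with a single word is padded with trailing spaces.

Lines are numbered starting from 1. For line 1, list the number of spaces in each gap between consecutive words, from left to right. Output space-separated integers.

Line 1: ['algorithm', 'quickly'] (min_width=17, slack=1)
Line 2: ['large', 'dog', 'sand'] (min_width=14, slack=4)
Line 3: ['play', 'how', 'coffee'] (min_width=15, slack=3)
Line 4: ['brick', 'owl', 'festival'] (min_width=18, slack=0)
Line 5: ['pencil', 'compound'] (min_width=15, slack=3)
Line 6: ['brown', 'rice', 'that'] (min_width=15, slack=3)

Answer: 2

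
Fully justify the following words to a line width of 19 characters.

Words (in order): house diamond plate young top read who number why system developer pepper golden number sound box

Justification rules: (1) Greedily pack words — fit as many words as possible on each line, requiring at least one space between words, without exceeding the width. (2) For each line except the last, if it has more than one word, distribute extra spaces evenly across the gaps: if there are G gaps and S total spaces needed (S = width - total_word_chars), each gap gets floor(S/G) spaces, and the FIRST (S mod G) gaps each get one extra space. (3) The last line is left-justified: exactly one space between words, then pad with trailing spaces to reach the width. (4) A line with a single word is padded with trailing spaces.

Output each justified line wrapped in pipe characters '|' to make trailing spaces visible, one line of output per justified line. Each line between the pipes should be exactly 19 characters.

Line 1: ['house', 'diamond', 'plate'] (min_width=19, slack=0)
Line 2: ['young', 'top', 'read', 'who'] (min_width=18, slack=1)
Line 3: ['number', 'why', 'system'] (min_width=17, slack=2)
Line 4: ['developer', 'pepper'] (min_width=16, slack=3)
Line 5: ['golden', 'number', 'sound'] (min_width=19, slack=0)
Line 6: ['box'] (min_width=3, slack=16)

Answer: |house diamond plate|
|young  top read who|
|number  why  system|
|developer    pepper|
|golden number sound|
|box                |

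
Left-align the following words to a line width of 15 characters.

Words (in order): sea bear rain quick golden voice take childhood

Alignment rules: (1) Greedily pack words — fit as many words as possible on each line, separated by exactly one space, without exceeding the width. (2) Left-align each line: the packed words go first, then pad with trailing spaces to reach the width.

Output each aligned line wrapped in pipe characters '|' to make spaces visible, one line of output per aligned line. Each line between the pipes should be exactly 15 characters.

Line 1: ['sea', 'bear', 'rain'] (min_width=13, slack=2)
Line 2: ['quick', 'golden'] (min_width=12, slack=3)
Line 3: ['voice', 'take'] (min_width=10, slack=5)
Line 4: ['childhood'] (min_width=9, slack=6)

Answer: |sea bear rain  |
|quick golden   |
|voice take     |
|childhood      |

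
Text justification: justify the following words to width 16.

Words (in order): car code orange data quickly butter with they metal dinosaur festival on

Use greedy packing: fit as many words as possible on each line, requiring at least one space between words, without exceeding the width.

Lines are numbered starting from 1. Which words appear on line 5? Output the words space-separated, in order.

Answer: festival on

Derivation:
Line 1: ['car', 'code', 'orange'] (min_width=15, slack=1)
Line 2: ['data', 'quickly'] (min_width=12, slack=4)
Line 3: ['butter', 'with', 'they'] (min_width=16, slack=0)
Line 4: ['metal', 'dinosaur'] (min_width=14, slack=2)
Line 5: ['festival', 'on'] (min_width=11, slack=5)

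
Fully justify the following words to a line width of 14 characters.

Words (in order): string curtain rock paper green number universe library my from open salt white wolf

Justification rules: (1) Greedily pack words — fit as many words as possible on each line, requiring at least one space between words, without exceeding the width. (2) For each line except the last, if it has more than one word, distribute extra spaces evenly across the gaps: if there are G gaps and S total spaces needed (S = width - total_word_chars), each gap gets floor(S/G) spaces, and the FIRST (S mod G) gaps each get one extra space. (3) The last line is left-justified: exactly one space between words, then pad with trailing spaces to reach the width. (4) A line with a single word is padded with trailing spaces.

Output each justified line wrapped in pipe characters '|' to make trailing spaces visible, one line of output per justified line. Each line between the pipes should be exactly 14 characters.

Answer: |string curtain|
|rock     paper|
|green   number|
|universe      |
|library     my|
|from open salt|
|white wolf    |

Derivation:
Line 1: ['string', 'curtain'] (min_width=14, slack=0)
Line 2: ['rock', 'paper'] (min_width=10, slack=4)
Line 3: ['green', 'number'] (min_width=12, slack=2)
Line 4: ['universe'] (min_width=8, slack=6)
Line 5: ['library', 'my'] (min_width=10, slack=4)
Line 6: ['from', 'open', 'salt'] (min_width=14, slack=0)
Line 7: ['white', 'wolf'] (min_width=10, slack=4)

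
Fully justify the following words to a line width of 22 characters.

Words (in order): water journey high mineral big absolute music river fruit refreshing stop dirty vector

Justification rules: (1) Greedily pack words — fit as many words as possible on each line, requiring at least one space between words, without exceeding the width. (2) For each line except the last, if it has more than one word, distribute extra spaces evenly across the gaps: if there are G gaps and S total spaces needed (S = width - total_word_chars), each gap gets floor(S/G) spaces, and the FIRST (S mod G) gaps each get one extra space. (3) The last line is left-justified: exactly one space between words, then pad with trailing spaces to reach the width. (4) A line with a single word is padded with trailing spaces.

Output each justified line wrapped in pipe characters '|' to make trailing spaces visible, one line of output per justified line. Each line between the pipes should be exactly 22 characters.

Answer: |water   journey   high|
|mineral  big  absolute|
|music    river   fruit|
|refreshing  stop dirty|
|vector                |

Derivation:
Line 1: ['water', 'journey', 'high'] (min_width=18, slack=4)
Line 2: ['mineral', 'big', 'absolute'] (min_width=20, slack=2)
Line 3: ['music', 'river', 'fruit'] (min_width=17, slack=5)
Line 4: ['refreshing', 'stop', 'dirty'] (min_width=21, slack=1)
Line 5: ['vector'] (min_width=6, slack=16)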